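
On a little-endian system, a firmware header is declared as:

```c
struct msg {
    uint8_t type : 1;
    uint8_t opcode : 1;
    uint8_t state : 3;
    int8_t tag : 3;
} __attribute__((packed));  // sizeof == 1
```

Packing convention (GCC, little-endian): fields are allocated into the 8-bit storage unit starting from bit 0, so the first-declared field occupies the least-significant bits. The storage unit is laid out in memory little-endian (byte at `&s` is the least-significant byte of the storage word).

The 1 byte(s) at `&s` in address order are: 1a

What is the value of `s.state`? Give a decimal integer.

[0]=0x1a (little-endian) → word 0x1a
type:1 @ bit 0 → (0x1a>>0)&0x1 = 0x0
opcode:1 @ bit 1 → (0x1a>>1)&0x1 = 0x1
state:3 @ bit 2 → (0x1a>>2)&0x7 = 0x6  ←
tag:3 @ bit 5 → (0x1a>>5)&0x7 = 0x0

6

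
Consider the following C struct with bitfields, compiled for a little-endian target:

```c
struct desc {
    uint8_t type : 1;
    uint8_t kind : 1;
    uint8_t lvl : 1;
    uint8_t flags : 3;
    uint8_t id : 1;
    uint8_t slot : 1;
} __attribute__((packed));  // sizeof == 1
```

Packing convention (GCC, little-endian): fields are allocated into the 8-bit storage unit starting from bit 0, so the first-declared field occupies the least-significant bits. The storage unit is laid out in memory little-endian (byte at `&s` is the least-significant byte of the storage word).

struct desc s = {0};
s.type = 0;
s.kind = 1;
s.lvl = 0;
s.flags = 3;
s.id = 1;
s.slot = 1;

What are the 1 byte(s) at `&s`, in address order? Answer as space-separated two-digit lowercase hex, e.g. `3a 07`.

type (1b) val=0 bits=0x0 at bit 0: 0x00
kind (1b) val=1 bits=0x1 at bit 1: 0x02
lvl (1b) val=0 bits=0x0 at bit 2: 0x02
flags (3b) val=3 bits=0x3 at bit 3: 0x1a
id (1b) val=1 bits=0x1 at bit 6: 0x5a
slot (1b) val=1 bits=0x1 at bit 7: 0xda
word = 0xda → little-endian bytes:
  [0]=0xda

da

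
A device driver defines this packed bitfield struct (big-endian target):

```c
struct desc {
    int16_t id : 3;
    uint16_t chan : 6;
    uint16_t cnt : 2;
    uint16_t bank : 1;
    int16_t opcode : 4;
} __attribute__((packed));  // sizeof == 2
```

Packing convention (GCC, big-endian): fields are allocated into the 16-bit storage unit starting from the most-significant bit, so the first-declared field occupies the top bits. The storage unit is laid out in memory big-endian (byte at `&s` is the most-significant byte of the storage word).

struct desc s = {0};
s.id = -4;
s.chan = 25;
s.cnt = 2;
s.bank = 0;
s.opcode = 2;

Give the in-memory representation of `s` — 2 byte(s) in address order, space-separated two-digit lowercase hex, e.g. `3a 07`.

[13+:3] id=-4 & 0x7 = 0x4; word=0x8000
[7+:6] chan=25 & 0x3f = 0x19; word=0x8c80
[5+:2] cnt=2 & 0x3 = 0x2; word=0x8cc0
[4+:1] bank=0 & 0x1 = 0x0; word=0x8cc0
[0+:4] opcode=2 & 0xf = 0x2; word=0x8cc2
word = 0x8cc2 → big-endian bytes:
  [0]=0x8c  [1]=0xc2

8c c2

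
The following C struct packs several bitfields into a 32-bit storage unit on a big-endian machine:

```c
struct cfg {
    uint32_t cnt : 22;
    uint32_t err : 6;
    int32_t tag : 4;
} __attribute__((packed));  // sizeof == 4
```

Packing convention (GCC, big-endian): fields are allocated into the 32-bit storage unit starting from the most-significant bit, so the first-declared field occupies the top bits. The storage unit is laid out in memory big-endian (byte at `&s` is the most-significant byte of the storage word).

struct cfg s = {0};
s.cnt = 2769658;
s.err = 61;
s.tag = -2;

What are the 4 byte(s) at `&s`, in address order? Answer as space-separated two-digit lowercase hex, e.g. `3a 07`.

a9 0b eb de

[10+:22] cnt=2769658 & 0x3fffff = 0x2a42fa; word=0xa90be800
[4+:6] err=61 & 0x3f = 0x3d; word=0xa90bebd0
[0+:4] tag=-2 & 0xf = 0xe; word=0xa90bebde
word = 0xa90bebde → big-endian bytes:
  [0]=0xa9  [1]=0x0b  [2]=0xeb  [3]=0xde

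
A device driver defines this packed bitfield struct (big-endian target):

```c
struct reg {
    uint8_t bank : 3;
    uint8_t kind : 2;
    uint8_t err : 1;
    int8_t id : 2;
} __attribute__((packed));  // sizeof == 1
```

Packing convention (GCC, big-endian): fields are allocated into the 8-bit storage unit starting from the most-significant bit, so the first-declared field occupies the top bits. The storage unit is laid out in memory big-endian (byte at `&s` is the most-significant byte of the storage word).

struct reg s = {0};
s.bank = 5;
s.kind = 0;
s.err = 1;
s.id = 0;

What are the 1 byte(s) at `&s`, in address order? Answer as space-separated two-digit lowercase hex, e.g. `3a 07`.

[5+:3] bank=5 & 0x7 = 0x5; word=0xa0
[3+:2] kind=0 & 0x3 = 0x0; word=0xa0
[2+:1] err=1 & 0x1 = 0x1; word=0xa4
[0+:2] id=0 & 0x3 = 0x0; word=0xa4
word = 0xa4 → big-endian bytes:
  [0]=0xa4

a4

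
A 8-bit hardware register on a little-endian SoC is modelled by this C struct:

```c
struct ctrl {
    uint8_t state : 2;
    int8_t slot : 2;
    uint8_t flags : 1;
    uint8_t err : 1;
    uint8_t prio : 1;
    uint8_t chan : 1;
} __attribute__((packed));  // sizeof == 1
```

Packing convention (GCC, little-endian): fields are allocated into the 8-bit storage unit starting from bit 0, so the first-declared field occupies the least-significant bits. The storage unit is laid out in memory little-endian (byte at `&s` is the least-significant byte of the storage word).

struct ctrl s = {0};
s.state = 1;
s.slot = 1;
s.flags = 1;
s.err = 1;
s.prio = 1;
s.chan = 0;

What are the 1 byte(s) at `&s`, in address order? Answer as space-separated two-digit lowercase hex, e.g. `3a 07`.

state (2b) val=1 bits=0x1 at bit 0: 0x01
slot (2b) val=1 bits=0x1 at bit 2: 0x05
flags (1b) val=1 bits=0x1 at bit 4: 0x15
err (1b) val=1 bits=0x1 at bit 5: 0x35
prio (1b) val=1 bits=0x1 at bit 6: 0x75
chan (1b) val=0 bits=0x0 at bit 7: 0x75
word = 0x75 → little-endian bytes:
  [0]=0x75

75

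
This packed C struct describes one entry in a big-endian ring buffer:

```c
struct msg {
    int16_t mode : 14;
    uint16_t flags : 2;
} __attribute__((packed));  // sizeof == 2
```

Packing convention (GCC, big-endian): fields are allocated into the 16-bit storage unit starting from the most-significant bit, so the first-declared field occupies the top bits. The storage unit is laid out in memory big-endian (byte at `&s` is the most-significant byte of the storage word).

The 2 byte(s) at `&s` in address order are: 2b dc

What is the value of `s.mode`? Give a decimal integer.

[0]=0x2b [1]=0xdc (big-endian) → word 0x2bdc
mode:14 @ bit 2 → (0x2bdc>>2)&0x3fff = 0xaf7  ←
flags:2 @ bit 0 → (0x2bdc>>0)&0x3 = 0x0
mode signed 14b, MSB=0: value = 2807

2807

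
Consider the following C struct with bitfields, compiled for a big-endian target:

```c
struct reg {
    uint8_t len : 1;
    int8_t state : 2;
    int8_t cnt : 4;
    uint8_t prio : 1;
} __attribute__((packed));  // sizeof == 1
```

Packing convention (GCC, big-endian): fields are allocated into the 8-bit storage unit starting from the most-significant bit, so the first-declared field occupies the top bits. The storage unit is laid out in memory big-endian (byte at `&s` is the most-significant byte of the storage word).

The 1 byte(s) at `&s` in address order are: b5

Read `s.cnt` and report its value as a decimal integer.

-6

[0]=0xb5 (big-endian) → word 0xb5
len:1 @ bit 7 → (0xb5>>7)&0x1 = 0x1
state:2 @ bit 5 → (0xb5>>5)&0x3 = 0x1
cnt:4 @ bit 1 → (0xb5>>1)&0xf = 0xa  ←
prio:1 @ bit 0 → (0xb5>>0)&0x1 = 0x1
cnt signed 4b, MSB=1: 10 - 16 = -6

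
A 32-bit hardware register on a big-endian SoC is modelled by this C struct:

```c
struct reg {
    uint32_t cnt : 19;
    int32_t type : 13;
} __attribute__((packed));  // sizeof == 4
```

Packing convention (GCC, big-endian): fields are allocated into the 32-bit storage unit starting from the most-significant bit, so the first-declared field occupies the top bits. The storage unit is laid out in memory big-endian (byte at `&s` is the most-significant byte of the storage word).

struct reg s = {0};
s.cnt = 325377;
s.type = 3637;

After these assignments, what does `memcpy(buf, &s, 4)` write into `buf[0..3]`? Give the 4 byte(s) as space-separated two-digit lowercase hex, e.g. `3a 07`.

9e e0 2e 35

[13+:19] cnt=325377 & 0x7ffff = 0x4f701; word=0x9ee02000
[0+:13] type=3637 & 0x1fff = 0xe35; word=0x9ee02e35
word = 0x9ee02e35 → big-endian bytes:
  [0]=0x9e  [1]=0xe0  [2]=0x2e  [3]=0x35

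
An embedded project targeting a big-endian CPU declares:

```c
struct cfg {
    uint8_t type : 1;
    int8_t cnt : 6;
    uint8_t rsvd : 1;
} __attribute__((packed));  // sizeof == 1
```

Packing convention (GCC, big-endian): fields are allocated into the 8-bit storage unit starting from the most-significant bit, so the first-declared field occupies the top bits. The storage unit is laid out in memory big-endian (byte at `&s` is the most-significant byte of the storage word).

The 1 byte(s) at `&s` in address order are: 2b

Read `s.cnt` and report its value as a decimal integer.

21

[0]=0x2b (big-endian) → word 0x2b
type [7+:1] = (word>>7) & 0x1 = 0
cnt [1+:6] = (word>>1) & 0x3f = 21  ←
rsvd [0+:1] = (word>>0) & 0x1 = 1
cnt signed 6b, MSB=0: value = 21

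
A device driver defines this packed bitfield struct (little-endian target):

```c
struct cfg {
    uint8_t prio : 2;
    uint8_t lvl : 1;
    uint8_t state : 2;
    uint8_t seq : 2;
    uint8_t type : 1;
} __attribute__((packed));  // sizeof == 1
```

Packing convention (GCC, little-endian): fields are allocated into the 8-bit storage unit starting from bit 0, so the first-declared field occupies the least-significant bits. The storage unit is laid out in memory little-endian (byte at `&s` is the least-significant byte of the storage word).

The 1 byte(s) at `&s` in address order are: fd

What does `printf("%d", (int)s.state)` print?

3

[0]=0xfd (little-endian) → word 0xfd
prio:2 @ bit 0 → (0xfd>>0)&0x3 = 0x1
lvl:1 @ bit 2 → (0xfd>>2)&0x1 = 0x1
state:2 @ bit 3 → (0xfd>>3)&0x3 = 0x3  ←
seq:2 @ bit 5 → (0xfd>>5)&0x3 = 0x3
type:1 @ bit 7 → (0xfd>>7)&0x1 = 0x1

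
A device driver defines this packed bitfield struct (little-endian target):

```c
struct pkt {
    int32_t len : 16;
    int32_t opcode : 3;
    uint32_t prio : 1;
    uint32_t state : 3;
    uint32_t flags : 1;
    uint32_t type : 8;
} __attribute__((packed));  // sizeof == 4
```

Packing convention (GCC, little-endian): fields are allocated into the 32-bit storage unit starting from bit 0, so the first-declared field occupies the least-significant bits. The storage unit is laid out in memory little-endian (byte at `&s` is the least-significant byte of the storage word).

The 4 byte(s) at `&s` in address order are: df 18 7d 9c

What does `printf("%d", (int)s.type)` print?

[0]=0xdf [1]=0x18 [2]=0x7d [3]=0x9c (little-endian) → word 0x9c7d18df
len:16 @ bit 0 → (0x9c7d18df>>0)&0xffff = 0x18df
opcode:3 @ bit 16 → (0x9c7d18df>>16)&0x7 = 0x5
prio:1 @ bit 19 → (0x9c7d18df>>19)&0x1 = 0x1
state:3 @ bit 20 → (0x9c7d18df>>20)&0x7 = 0x7
flags:1 @ bit 23 → (0x9c7d18df>>23)&0x1 = 0x0
type:8 @ bit 24 → (0x9c7d18df>>24)&0xff = 0x9c  ←

156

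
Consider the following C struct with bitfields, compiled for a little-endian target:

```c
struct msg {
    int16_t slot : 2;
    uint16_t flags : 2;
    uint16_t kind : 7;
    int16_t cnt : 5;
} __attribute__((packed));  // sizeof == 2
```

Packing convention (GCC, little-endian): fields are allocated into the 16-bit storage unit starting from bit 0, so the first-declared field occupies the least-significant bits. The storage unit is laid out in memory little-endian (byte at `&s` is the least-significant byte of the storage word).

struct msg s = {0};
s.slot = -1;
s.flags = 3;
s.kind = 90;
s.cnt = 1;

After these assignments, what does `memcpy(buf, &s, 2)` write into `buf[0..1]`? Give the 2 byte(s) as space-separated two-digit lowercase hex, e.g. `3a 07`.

[0+:2] slot=-1 & 0x3 = 0x3; word=0x0003
[2+:2] flags=3 & 0x3 = 0x3; word=0x000f
[4+:7] kind=90 & 0x7f = 0x5a; word=0x05af
[11+:5] cnt=1 & 0x1f = 0x1; word=0x0daf
word = 0x0daf → little-endian bytes:
  [0]=0xaf  [1]=0x0d

af 0d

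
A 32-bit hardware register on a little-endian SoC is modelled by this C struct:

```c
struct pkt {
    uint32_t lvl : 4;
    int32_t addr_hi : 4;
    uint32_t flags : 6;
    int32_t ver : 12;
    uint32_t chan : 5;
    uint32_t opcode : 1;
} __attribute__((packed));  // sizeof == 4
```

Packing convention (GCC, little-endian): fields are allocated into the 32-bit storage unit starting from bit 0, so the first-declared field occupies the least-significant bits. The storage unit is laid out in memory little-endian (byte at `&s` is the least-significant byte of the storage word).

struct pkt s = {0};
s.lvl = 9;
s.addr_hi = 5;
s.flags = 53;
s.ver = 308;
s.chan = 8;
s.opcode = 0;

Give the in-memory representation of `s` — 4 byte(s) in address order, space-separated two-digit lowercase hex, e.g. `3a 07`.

59 35 4d 20

lvl (4b) val=9 bits=0x9 at bit 0: 0x00000009
addr_hi (4b) val=5 bits=0x5 at bit 4: 0x00000059
flags (6b) val=53 bits=0x35 at bit 8: 0x00003559
ver (12b) val=308 bits=0x134 at bit 14: 0x004d3559
chan (5b) val=8 bits=0x8 at bit 26: 0x204d3559
opcode (1b) val=0 bits=0x0 at bit 31: 0x204d3559
word = 0x204d3559 → little-endian bytes:
  [0]=0x59  [1]=0x35  [2]=0x4d  [3]=0x20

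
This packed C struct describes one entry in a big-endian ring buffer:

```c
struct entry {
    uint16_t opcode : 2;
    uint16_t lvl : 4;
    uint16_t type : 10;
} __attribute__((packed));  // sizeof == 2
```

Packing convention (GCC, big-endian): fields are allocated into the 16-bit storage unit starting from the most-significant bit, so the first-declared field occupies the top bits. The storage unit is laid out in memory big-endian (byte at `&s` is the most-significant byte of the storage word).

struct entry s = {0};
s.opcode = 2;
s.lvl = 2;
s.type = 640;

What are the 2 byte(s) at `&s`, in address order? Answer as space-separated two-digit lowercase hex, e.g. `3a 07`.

8a 80

opcode:2 = 2 → 0x2 << 14 → word 0x8000
lvl:4 = 2 → 0x2 << 10 → word 0x8800
type:10 = 640 → 0x280 << 0 → word 0x8a80
word = 0x8a80 → big-endian bytes:
  [0]=0x8a  [1]=0x80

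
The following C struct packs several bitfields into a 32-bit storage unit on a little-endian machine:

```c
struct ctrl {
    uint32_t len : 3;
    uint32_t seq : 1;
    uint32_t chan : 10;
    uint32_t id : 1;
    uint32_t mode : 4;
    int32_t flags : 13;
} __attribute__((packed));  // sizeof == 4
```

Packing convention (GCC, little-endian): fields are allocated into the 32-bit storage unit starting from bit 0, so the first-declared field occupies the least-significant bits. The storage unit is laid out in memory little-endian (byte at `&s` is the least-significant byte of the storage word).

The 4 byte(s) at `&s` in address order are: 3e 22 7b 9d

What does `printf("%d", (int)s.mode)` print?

[0]=0x3e [1]=0x22 [2]=0x7b [3]=0x9d (little-endian) → word 0x9d7b223e
len [0+:3] = (word>>0) & 0x7 = 6
seq [3+:1] = (word>>3) & 0x1 = 1
chan [4+:10] = (word>>4) & 0x3ff = 547
id [14+:1] = (word>>14) & 0x1 = 0
mode [15+:4] = (word>>15) & 0xf = 6  ←
flags [19+:13] = (word>>19) & 0x1fff = 5039

6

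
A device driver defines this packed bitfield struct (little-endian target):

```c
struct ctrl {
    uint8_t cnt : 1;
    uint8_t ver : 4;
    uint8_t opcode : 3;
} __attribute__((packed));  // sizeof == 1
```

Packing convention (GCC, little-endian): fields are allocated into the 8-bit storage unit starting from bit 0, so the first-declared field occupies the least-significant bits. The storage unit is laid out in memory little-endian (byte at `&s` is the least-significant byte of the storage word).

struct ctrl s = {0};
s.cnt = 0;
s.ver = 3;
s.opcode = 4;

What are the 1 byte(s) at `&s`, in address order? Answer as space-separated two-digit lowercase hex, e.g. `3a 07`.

86

[0+:1] cnt=0 & 0x1 = 0x0; word=0x00
[1+:4] ver=3 & 0xf = 0x3; word=0x06
[5+:3] opcode=4 & 0x7 = 0x4; word=0x86
word = 0x86 → little-endian bytes:
  [0]=0x86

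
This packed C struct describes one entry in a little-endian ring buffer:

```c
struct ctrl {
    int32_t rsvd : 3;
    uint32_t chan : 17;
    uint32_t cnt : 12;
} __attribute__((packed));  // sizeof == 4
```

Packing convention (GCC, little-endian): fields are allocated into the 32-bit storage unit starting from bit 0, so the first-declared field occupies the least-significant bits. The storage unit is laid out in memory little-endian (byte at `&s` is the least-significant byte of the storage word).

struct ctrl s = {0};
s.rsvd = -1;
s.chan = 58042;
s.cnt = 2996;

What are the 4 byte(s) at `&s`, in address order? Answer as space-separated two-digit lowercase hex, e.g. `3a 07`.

[0+:3] rsvd=-1 & 0x7 = 0x7; word=0x00000007
[3+:17] chan=58042 & 0x1ffff = 0xe2ba; word=0x000715d7
[20+:12] cnt=2996 & 0xfff = 0xbb4; word=0xbb4715d7
word = 0xbb4715d7 → little-endian bytes:
  [0]=0xd7  [1]=0x15  [2]=0x47  [3]=0xbb

d7 15 47 bb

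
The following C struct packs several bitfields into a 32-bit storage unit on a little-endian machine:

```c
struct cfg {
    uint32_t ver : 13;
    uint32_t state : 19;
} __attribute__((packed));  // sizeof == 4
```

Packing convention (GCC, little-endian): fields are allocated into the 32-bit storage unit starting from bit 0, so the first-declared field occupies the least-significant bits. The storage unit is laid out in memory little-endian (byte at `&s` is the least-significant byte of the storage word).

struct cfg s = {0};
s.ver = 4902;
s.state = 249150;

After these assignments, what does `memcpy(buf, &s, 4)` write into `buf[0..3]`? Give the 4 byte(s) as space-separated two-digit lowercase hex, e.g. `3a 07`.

[0+:13] ver=4902 & 0x1fff = 0x1326; word=0x00001326
[13+:19] state=249150 & 0x7ffff = 0x3cd3e; word=0x79a7d326
word = 0x79a7d326 → little-endian bytes:
  [0]=0x26  [1]=0xd3  [2]=0xa7  [3]=0x79

26 d3 a7 79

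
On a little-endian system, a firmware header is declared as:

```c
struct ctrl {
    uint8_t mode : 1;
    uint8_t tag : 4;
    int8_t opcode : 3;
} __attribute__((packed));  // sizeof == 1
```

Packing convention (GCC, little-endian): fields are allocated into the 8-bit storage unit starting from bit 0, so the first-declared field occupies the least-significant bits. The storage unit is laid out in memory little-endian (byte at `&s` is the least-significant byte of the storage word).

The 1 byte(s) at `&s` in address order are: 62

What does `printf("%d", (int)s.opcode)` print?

[0]=0x62 (little-endian) → word 0x62
mode [0+:1] = (word>>0) & 0x1 = 0
tag [1+:4] = (word>>1) & 0xf = 1
opcode [5+:3] = (word>>5) & 0x7 = 3  ←
opcode signed 3b, MSB=0: value = 3

3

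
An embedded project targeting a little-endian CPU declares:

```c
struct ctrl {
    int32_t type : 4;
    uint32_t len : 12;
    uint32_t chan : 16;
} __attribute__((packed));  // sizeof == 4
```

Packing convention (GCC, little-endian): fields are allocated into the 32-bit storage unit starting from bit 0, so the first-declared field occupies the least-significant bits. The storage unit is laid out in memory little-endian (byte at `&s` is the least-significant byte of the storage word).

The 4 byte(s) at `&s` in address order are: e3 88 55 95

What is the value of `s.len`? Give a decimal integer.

[0]=0xe3 [1]=0x88 [2]=0x55 [3]=0x95 (little-endian) → word 0x955588e3
type:4 @ bit 0 → (0x955588e3>>0)&0xf = 0x3
len:12 @ bit 4 → (0x955588e3>>4)&0xfff = 0x88e  ←
chan:16 @ bit 16 → (0x955588e3>>16)&0xffff = 0x9555

2190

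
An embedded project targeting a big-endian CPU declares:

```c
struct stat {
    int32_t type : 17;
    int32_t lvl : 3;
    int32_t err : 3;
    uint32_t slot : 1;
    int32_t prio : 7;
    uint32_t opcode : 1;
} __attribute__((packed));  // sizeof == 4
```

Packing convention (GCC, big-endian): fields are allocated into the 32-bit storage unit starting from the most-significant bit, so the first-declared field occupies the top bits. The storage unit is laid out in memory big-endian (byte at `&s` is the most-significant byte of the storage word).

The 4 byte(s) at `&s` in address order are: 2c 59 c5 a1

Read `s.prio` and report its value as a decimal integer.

-48

[0]=0x2c [1]=0x59 [2]=0xc5 [3]=0xa1 (big-endian) → word 0x2c59c5a1
type:17 @ bit 15 → (0x2c59c5a1>>15)&0x1ffff = 0x58b3
lvl:3 @ bit 12 → (0x2c59c5a1>>12)&0x7 = 0x4
err:3 @ bit 9 → (0x2c59c5a1>>9)&0x7 = 0x2
slot:1 @ bit 8 → (0x2c59c5a1>>8)&0x1 = 0x1
prio:7 @ bit 1 → (0x2c59c5a1>>1)&0x7f = 0x50  ←
opcode:1 @ bit 0 → (0x2c59c5a1>>0)&0x1 = 0x1
prio signed 7b, MSB=1: 80 - 128 = -48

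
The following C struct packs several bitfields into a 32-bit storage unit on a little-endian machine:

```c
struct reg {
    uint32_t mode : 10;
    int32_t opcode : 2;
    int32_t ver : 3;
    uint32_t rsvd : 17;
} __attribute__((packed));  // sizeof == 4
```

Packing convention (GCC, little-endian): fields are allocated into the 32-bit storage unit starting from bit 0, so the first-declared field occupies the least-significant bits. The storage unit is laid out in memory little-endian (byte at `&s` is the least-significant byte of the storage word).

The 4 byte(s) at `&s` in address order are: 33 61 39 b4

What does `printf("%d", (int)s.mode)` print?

[0]=0x33 [1]=0x61 [2]=0x39 [3]=0xb4 (little-endian) → word 0xb4396133
mode [0+:10] = (word>>0) & 0x3ff = 307  ←
opcode [10+:2] = (word>>10) & 0x3 = 0
ver [12+:3] = (word>>12) & 0x7 = 6
rsvd [15+:17] = (word>>15) & 0x1ffff = 92274

307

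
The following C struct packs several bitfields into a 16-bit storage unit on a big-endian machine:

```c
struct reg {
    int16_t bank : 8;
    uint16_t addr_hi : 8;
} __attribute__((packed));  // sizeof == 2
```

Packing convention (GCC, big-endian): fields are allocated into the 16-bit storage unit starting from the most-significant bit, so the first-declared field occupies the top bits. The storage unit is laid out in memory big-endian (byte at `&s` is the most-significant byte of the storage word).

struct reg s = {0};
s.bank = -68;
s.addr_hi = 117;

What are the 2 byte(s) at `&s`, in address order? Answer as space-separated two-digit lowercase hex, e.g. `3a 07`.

bc 75

bank:8 = -68 → 0xbc << 8 → word 0xbc00
addr_hi:8 = 117 → 0x75 << 0 → word 0xbc75
word = 0xbc75 → big-endian bytes:
  [0]=0xbc  [1]=0x75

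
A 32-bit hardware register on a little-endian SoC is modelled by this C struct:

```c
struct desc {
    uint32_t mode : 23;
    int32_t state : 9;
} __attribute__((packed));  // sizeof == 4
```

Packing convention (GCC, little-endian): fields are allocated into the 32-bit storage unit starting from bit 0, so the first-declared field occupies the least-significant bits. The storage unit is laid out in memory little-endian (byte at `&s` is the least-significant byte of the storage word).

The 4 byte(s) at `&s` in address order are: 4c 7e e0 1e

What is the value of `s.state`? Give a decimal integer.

[0]=0x4c [1]=0x7e [2]=0xe0 [3]=0x1e (little-endian) → word 0x1ee07e4c
mode:23 @ bit 0 → (0x1ee07e4c>>0)&0x7fffff = 0x607e4c
state:9 @ bit 23 → (0x1ee07e4c>>23)&0x1ff = 0x3d  ←
state signed 9b, MSB=0: value = 61

61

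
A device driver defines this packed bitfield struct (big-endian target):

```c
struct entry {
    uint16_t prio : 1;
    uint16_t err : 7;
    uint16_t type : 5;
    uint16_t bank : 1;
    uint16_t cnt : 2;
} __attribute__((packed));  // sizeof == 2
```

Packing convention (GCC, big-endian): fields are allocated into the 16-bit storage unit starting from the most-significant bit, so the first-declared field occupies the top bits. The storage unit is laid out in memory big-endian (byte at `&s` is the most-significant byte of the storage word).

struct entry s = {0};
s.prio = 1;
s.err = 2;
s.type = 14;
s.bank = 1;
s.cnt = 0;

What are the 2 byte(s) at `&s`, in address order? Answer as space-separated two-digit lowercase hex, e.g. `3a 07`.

[15+:1] prio=1 & 0x1 = 0x1; word=0x8000
[8+:7] err=2 & 0x7f = 0x2; word=0x8200
[3+:5] type=14 & 0x1f = 0xe; word=0x8270
[2+:1] bank=1 & 0x1 = 0x1; word=0x8274
[0+:2] cnt=0 & 0x3 = 0x0; word=0x8274
word = 0x8274 → big-endian bytes:
  [0]=0x82  [1]=0x74

82 74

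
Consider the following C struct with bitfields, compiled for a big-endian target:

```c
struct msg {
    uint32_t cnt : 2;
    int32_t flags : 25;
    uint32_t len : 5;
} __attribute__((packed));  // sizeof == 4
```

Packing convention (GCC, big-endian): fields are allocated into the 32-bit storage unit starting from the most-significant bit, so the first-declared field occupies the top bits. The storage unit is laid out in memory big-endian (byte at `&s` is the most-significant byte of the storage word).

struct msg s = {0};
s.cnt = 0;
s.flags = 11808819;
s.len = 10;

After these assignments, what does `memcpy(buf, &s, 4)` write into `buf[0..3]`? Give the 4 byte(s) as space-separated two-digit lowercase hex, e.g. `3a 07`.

16 86 06 6a

cnt (2b) val=0 bits=0x0 at bit 30: 0x00000000
flags (25b) val=11808819 bits=0xb43033 at bit 5: 0x16860660
len (5b) val=10 bits=0xa at bit 0: 0x1686066a
word = 0x1686066a → big-endian bytes:
  [0]=0x16  [1]=0x86  [2]=0x06  [3]=0x6a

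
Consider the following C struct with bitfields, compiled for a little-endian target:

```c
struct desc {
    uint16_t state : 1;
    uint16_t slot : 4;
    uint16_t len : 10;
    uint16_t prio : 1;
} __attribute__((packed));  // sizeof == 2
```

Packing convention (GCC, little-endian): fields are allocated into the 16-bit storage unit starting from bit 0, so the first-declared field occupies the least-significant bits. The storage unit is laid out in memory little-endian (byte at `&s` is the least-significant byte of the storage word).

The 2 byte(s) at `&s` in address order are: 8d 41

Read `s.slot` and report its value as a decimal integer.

[0]=0x8d [1]=0x41 (little-endian) → word 0x418d
state:1 @ bit 0 → (0x418d>>0)&0x1 = 0x1
slot:4 @ bit 1 → (0x418d>>1)&0xf = 0x6  ←
len:10 @ bit 5 → (0x418d>>5)&0x3ff = 0x20c
prio:1 @ bit 15 → (0x418d>>15)&0x1 = 0x0

6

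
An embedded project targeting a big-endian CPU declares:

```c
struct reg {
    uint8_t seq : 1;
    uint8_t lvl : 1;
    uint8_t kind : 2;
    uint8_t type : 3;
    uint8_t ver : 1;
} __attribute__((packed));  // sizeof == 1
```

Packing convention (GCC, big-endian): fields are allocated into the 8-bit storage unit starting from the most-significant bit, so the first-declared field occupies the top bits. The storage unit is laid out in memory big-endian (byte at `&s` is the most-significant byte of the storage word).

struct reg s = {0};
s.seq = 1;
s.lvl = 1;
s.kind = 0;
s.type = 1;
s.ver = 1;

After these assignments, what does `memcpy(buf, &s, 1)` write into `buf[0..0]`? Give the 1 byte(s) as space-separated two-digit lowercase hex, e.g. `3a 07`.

c3

[7+:1] seq=1 & 0x1 = 0x1; word=0x80
[6+:1] lvl=1 & 0x1 = 0x1; word=0xc0
[4+:2] kind=0 & 0x3 = 0x0; word=0xc0
[1+:3] type=1 & 0x7 = 0x1; word=0xc2
[0+:1] ver=1 & 0x1 = 0x1; word=0xc3
word = 0xc3 → big-endian bytes:
  [0]=0xc3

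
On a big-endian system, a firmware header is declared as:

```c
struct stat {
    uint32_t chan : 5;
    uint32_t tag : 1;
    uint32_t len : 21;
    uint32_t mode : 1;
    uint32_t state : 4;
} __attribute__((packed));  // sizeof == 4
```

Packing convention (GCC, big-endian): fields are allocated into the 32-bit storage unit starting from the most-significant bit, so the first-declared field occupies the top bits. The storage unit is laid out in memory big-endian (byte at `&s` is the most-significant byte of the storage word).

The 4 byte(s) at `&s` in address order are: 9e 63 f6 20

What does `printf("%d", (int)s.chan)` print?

19

[0]=0x9e [1]=0x63 [2]=0xf6 [3]=0x20 (big-endian) → word 0x9e63f620
chan [27+:5] = (word>>27) & 0x1f = 19  ←
tag [26+:1] = (word>>26) & 0x1 = 1
len [5+:21] = (word>>5) & 0x1fffff = 1253297
mode [4+:1] = (word>>4) & 0x1 = 0
state [0+:4] = (word>>0) & 0xf = 0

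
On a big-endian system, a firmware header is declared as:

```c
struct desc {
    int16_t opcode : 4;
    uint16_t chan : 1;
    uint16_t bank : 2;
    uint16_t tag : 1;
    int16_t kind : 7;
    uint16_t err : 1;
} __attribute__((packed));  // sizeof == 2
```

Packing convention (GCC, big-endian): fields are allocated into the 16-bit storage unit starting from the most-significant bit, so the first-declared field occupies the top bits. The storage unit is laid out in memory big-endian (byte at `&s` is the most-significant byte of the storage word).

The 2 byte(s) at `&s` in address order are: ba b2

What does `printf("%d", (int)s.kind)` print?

[0]=0xba [1]=0xb2 (big-endian) → word 0xbab2
opcode:4 @ bit 12 → (0xbab2>>12)&0xf = 0xb
chan:1 @ bit 11 → (0xbab2>>11)&0x1 = 0x1
bank:2 @ bit 9 → (0xbab2>>9)&0x3 = 0x1
tag:1 @ bit 8 → (0xbab2>>8)&0x1 = 0x0
kind:7 @ bit 1 → (0xbab2>>1)&0x7f = 0x59  ←
err:1 @ bit 0 → (0xbab2>>0)&0x1 = 0x0
kind signed 7b, MSB=1: 89 - 128 = -39

-39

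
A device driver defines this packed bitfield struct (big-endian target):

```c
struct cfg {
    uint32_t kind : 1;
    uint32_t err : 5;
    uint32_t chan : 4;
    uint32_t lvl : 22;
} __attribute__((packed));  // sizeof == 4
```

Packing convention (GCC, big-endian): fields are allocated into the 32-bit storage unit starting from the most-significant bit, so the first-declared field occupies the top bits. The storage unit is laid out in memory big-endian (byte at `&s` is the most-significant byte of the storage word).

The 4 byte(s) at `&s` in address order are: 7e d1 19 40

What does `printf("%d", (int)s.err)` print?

31

[0]=0x7e [1]=0xd1 [2]=0x19 [3]=0x40 (big-endian) → word 0x7ed11940
kind [31+:1] = (word>>31) & 0x1 = 0
err [26+:5] = (word>>26) & 0x1f = 31  ←
chan [22+:4] = (word>>22) & 0xf = 11
lvl [0+:22] = (word>>0) & 0x3fffff = 1120576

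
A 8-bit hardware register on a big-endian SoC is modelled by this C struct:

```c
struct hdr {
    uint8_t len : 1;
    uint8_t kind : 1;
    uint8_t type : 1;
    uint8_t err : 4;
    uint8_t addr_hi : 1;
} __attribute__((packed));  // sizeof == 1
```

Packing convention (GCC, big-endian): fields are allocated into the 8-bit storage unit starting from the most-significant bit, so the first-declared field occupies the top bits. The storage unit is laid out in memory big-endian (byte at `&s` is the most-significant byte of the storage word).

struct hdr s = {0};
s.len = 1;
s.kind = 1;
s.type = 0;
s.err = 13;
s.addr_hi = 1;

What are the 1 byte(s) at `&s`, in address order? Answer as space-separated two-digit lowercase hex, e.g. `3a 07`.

len (1b) val=1 bits=0x1 at bit 7: 0x80
kind (1b) val=1 bits=0x1 at bit 6: 0xc0
type (1b) val=0 bits=0x0 at bit 5: 0xc0
err (4b) val=13 bits=0xd at bit 1: 0xda
addr_hi (1b) val=1 bits=0x1 at bit 0: 0xdb
word = 0xdb → big-endian bytes:
  [0]=0xdb

db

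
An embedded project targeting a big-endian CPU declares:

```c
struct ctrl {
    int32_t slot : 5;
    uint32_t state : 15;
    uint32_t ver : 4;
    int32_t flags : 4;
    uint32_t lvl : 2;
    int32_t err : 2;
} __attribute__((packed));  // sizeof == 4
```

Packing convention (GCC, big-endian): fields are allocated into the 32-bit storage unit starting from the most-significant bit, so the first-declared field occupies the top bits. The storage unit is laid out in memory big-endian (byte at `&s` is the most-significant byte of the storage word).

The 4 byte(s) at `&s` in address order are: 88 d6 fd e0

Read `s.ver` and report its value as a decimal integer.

[0]=0x88 [1]=0xd6 [2]=0xfd [3]=0xe0 (big-endian) → word 0x88d6fde0
slot:5 @ bit 27 → (0x88d6fde0>>27)&0x1f = 0x11
state:15 @ bit 12 → (0x88d6fde0>>12)&0x7fff = 0xd6f
ver:4 @ bit 8 → (0x88d6fde0>>8)&0xf = 0xd  ←
flags:4 @ bit 4 → (0x88d6fde0>>4)&0xf = 0xe
lvl:2 @ bit 2 → (0x88d6fde0>>2)&0x3 = 0x0
err:2 @ bit 0 → (0x88d6fde0>>0)&0x3 = 0x0

13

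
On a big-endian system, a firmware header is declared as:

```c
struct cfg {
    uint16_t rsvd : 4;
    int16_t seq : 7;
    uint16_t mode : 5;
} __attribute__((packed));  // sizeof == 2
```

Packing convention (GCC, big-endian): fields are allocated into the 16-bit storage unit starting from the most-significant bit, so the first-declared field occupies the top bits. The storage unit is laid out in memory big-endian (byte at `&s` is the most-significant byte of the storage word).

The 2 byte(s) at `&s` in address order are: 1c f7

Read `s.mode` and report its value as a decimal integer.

[0]=0x1c [1]=0xf7 (big-endian) → word 0x1cf7
rsvd [12+:4] = (word>>12) & 0xf = 1
seq [5+:7] = (word>>5) & 0x7f = 103
mode [0+:5] = (word>>0) & 0x1f = 23  ←

23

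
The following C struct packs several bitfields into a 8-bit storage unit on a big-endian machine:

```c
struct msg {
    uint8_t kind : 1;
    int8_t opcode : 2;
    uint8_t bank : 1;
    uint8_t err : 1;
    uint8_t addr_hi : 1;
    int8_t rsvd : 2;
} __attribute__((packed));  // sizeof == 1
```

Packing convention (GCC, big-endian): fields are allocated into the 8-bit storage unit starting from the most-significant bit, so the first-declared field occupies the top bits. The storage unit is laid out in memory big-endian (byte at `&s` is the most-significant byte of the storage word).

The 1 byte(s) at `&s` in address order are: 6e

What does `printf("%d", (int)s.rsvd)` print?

[0]=0x6e (big-endian) → word 0x6e
kind:1 @ bit 7 → (0x6e>>7)&0x1 = 0x0
opcode:2 @ bit 5 → (0x6e>>5)&0x3 = 0x3
bank:1 @ bit 4 → (0x6e>>4)&0x1 = 0x0
err:1 @ bit 3 → (0x6e>>3)&0x1 = 0x1
addr_hi:1 @ bit 2 → (0x6e>>2)&0x1 = 0x1
rsvd:2 @ bit 0 → (0x6e>>0)&0x3 = 0x2  ←
rsvd signed 2b, MSB=1: 2 - 4 = -2

-2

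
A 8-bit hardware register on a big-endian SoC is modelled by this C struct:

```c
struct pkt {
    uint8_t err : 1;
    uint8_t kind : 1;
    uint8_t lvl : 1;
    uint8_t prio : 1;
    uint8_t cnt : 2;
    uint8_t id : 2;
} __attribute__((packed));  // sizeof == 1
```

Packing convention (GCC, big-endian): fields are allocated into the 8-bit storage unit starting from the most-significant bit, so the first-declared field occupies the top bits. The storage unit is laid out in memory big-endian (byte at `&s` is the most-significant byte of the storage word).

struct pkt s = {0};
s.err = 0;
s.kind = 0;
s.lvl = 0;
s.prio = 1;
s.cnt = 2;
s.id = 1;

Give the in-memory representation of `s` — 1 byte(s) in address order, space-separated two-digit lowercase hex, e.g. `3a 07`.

err (1b) val=0 bits=0x0 at bit 7: 0x00
kind (1b) val=0 bits=0x0 at bit 6: 0x00
lvl (1b) val=0 bits=0x0 at bit 5: 0x00
prio (1b) val=1 bits=0x1 at bit 4: 0x10
cnt (2b) val=2 bits=0x2 at bit 2: 0x18
id (2b) val=1 bits=0x1 at bit 0: 0x19
word = 0x19 → big-endian bytes:
  [0]=0x19

19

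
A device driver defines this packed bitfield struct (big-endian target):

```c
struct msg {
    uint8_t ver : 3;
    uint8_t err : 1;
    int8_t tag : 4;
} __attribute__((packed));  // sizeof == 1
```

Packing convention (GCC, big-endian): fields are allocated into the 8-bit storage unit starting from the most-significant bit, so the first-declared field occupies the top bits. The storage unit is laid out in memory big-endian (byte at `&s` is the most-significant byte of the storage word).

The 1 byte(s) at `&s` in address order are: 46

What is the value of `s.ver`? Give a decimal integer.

2

[0]=0x46 (big-endian) → word 0x46
ver [5+:3] = (word>>5) & 0x7 = 2  ←
err [4+:1] = (word>>4) & 0x1 = 0
tag [0+:4] = (word>>0) & 0xf = 6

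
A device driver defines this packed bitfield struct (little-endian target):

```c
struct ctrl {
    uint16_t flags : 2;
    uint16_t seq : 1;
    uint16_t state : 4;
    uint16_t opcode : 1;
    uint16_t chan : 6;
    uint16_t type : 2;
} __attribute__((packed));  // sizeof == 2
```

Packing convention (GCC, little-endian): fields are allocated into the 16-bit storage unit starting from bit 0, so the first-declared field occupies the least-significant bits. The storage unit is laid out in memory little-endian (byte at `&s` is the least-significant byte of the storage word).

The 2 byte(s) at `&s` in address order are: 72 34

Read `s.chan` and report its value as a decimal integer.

52

[0]=0x72 [1]=0x34 (little-endian) → word 0x3472
flags [0+:2] = (word>>0) & 0x3 = 2
seq [2+:1] = (word>>2) & 0x1 = 0
state [3+:4] = (word>>3) & 0xf = 14
opcode [7+:1] = (word>>7) & 0x1 = 0
chan [8+:6] = (word>>8) & 0x3f = 52  ←
type [14+:2] = (word>>14) & 0x3 = 0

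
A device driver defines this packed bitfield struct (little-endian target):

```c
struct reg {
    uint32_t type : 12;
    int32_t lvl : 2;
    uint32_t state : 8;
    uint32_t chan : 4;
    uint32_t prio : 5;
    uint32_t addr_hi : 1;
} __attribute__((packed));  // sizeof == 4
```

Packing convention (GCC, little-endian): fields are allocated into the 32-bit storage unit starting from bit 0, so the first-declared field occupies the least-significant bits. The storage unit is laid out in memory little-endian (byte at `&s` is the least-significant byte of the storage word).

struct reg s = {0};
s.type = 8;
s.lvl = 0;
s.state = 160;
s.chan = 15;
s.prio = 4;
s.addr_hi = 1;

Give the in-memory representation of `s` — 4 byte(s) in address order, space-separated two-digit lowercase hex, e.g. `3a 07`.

08 00 e8 93

type (12b) val=8 bits=0x8 at bit 0: 0x00000008
lvl (2b) val=0 bits=0x0 at bit 12: 0x00000008
state (8b) val=160 bits=0xa0 at bit 14: 0x00280008
chan (4b) val=15 bits=0xf at bit 22: 0x03e80008
prio (5b) val=4 bits=0x4 at bit 26: 0x13e80008
addr_hi (1b) val=1 bits=0x1 at bit 31: 0x93e80008
word = 0x93e80008 → little-endian bytes:
  [0]=0x08  [1]=0x00  [2]=0xe8  [3]=0x93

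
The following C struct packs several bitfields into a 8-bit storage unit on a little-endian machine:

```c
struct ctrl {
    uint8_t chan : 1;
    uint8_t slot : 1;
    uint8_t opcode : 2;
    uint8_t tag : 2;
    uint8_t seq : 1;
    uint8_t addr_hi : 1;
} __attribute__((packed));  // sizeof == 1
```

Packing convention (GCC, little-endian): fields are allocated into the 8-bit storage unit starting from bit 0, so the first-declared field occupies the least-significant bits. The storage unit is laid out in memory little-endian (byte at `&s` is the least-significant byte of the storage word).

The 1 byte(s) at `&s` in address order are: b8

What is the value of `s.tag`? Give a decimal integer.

3

[0]=0xb8 (little-endian) → word 0xb8
chan:1 @ bit 0 → (0xb8>>0)&0x1 = 0x0
slot:1 @ bit 1 → (0xb8>>1)&0x1 = 0x0
opcode:2 @ bit 2 → (0xb8>>2)&0x3 = 0x2
tag:2 @ bit 4 → (0xb8>>4)&0x3 = 0x3  ←
seq:1 @ bit 6 → (0xb8>>6)&0x1 = 0x0
addr_hi:1 @ bit 7 → (0xb8>>7)&0x1 = 0x1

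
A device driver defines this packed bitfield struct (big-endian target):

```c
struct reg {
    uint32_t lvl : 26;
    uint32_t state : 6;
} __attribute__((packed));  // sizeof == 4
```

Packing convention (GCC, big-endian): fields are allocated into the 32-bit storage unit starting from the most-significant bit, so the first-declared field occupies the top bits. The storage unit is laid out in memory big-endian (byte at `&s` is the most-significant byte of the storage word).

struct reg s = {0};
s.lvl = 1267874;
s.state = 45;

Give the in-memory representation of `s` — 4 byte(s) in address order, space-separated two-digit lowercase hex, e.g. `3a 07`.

04 d6 28 ad

lvl:26 = 1267874 → 0x1358a2 << 6 → word 0x04d62880
state:6 = 45 → 0x2d << 0 → word 0x04d628ad
word = 0x04d628ad → big-endian bytes:
  [0]=0x04  [1]=0xd6  [2]=0x28  [3]=0xad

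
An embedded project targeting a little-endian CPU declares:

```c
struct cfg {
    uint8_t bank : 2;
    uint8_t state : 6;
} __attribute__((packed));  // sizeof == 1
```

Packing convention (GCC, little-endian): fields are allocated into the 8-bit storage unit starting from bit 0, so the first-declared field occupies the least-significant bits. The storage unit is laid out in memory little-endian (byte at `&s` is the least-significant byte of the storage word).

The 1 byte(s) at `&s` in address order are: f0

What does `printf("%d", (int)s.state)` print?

60

[0]=0xf0 (little-endian) → word 0xf0
bank [0+:2] = (word>>0) & 0x3 = 0
state [2+:6] = (word>>2) & 0x3f = 60  ←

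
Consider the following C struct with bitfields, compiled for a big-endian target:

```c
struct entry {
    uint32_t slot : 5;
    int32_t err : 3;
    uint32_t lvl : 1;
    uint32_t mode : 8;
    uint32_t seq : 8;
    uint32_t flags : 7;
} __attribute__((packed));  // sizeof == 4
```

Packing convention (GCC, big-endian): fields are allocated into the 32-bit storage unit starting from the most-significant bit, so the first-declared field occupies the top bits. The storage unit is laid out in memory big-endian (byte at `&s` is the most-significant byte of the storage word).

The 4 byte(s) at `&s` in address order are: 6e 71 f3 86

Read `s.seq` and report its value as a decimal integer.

231

[0]=0x6e [1]=0x71 [2]=0xf3 [3]=0x86 (big-endian) → word 0x6e71f386
slot:5 @ bit 27 → (0x6e71f386>>27)&0x1f = 0xd
err:3 @ bit 24 → (0x6e71f386>>24)&0x7 = 0x6
lvl:1 @ bit 23 → (0x6e71f386>>23)&0x1 = 0x0
mode:8 @ bit 15 → (0x6e71f386>>15)&0xff = 0xe3
seq:8 @ bit 7 → (0x6e71f386>>7)&0xff = 0xe7  ←
flags:7 @ bit 0 → (0x6e71f386>>0)&0x7f = 0x6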